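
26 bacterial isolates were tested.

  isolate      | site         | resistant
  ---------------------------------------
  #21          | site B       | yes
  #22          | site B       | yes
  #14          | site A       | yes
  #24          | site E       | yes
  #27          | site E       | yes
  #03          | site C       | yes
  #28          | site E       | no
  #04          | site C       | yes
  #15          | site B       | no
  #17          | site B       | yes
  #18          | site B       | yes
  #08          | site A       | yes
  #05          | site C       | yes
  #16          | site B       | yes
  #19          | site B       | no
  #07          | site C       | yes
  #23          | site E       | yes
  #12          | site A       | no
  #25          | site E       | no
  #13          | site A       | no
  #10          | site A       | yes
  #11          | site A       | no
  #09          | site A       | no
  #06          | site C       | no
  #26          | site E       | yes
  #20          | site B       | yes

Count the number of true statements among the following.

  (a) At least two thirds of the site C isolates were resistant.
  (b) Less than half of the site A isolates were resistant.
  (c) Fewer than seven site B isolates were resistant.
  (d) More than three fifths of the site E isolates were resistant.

(a) site C: |A| = 5, |A ∩ B| = 4; needs |A ∩ B| / |A| ≥ 2/3 — true.
(b) site A: |A| = 7, |A ∩ B| = 3; needs |A ∩ B| < |A ∖ B| — true.
(c) site B: |A| = 8, |A ∩ B| = 6; needs |A ∩ B| < 7 — true.
(d) site E: |A| = 6, |A ∩ B| = 4; needs |A ∩ B| / |A| > 3/5 — true.

4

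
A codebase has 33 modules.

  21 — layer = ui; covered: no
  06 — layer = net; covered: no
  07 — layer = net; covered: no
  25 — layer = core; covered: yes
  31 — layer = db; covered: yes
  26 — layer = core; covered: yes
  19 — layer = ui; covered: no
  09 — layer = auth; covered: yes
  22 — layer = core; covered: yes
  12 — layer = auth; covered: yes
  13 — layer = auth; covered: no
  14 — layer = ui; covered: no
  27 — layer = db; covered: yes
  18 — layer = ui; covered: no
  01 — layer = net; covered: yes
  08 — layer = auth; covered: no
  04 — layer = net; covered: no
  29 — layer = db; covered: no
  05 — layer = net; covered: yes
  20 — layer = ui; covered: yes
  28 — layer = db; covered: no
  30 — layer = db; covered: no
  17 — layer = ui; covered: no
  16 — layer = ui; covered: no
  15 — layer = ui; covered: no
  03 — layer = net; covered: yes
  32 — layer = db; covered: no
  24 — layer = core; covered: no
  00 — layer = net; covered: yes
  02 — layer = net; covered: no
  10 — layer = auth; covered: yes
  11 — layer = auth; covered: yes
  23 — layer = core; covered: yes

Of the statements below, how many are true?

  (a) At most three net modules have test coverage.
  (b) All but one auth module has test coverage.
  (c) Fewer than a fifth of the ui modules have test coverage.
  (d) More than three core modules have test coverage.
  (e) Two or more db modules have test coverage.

(a) net: |A| = 8, |A ∩ B| = 4; needs |A ∩ B| ≤ 3 — false.
(b) auth: |A| = 6, |A ∩ B| = 4; needs |A ∖ B| = 1 — false.
(c) ui: |A| = 8, |A ∩ B| = 1; needs |A ∩ B| / |A| < 1/5 — true.
(d) core: |A| = 5, |A ∩ B| = 4; needs |A ∩ B| > 3 — true.
(e) db: |A| = 6, |A ∩ B| = 2; needs |A ∩ B| ≥ 2 — true.

3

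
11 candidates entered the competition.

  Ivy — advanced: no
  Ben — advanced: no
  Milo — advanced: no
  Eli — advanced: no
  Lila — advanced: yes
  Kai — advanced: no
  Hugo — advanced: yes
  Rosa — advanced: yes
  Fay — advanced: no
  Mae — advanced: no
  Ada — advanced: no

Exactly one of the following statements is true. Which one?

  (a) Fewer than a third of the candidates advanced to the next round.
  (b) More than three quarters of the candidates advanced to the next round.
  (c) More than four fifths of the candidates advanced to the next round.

|A| = 11, |A ∩ B| = 3, |A ∖ B| = 8.
(a) requires |A ∩ B| / |A| < 1/3: true.
(b) requires |A ∩ B| / |A| > 3/4: false.
(c) requires |A ∩ B| / |A| > 4/5: false.

(a)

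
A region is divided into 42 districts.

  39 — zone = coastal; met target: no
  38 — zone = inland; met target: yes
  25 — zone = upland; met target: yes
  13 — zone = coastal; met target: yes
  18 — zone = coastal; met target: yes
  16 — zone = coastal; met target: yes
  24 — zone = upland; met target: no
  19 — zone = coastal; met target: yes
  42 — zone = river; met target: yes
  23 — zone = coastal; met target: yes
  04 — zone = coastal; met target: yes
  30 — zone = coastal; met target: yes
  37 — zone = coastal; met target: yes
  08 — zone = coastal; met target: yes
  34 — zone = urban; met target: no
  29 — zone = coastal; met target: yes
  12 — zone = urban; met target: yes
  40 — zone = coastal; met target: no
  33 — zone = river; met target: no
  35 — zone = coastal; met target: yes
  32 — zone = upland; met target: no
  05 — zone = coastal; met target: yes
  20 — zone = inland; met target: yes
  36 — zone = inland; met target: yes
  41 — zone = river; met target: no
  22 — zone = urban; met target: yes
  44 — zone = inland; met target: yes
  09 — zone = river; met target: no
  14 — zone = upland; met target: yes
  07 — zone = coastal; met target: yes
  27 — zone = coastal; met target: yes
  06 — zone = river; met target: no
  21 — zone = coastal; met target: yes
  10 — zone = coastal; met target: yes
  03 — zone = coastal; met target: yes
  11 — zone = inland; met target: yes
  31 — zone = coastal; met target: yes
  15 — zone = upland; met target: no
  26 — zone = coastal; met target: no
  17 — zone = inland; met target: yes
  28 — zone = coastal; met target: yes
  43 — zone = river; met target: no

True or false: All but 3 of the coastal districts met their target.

'All but 3 of the coastal districts met their target' holds iff |A ∖ B| = 3.
|A| = 22, |A ∩ B| = 19, |A ∖ B| = 3.
|A ∖ B| = 3, so the statement is true.

True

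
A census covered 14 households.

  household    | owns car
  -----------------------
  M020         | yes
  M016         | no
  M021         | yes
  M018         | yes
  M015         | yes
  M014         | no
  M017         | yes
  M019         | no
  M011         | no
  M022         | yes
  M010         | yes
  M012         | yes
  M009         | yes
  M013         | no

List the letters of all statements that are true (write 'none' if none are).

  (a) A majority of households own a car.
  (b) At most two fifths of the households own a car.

|A| = 14, |A ∩ B| = 9, |A ∖ B| = 5.
(a) |A ∩ B| > |A ∖ B|: holds.
(b) |A ∩ B| / |A| ≤ 2/5: fails.

(a)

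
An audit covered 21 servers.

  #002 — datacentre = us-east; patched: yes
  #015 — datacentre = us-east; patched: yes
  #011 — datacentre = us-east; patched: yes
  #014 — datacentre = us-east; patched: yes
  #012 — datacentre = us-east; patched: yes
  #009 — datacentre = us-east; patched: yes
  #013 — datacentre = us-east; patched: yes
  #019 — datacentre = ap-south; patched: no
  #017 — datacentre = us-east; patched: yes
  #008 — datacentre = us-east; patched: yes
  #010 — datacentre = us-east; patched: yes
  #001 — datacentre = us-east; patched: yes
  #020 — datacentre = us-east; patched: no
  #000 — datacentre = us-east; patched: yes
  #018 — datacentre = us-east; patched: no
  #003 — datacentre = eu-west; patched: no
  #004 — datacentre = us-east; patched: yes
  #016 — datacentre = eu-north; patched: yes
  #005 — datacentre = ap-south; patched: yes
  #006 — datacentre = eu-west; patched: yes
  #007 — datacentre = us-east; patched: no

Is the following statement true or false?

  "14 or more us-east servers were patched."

'14 or more us-east servers were patched' holds iff |A ∩ B| ≥ 14.
|A| = 16, |A ∩ B| = 13, |A ∖ B| = 3.
|A ∩ B| = 13, so the statement is false.

False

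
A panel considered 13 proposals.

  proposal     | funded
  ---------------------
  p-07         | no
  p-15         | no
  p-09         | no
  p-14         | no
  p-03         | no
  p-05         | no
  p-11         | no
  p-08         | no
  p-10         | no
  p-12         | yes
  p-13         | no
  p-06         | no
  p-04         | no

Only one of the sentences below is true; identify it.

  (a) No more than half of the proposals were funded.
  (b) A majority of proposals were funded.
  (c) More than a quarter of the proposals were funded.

(a)

|A| = 13, |A ∩ B| = 1, |A ∖ B| = 12.
(a) requires |A ∩ B| ≤ |A ∖ B|: true.
(b) requires |A ∩ B| > |A ∖ B|: false.
(c) requires |A ∩ B| / |A| > 1/4: false.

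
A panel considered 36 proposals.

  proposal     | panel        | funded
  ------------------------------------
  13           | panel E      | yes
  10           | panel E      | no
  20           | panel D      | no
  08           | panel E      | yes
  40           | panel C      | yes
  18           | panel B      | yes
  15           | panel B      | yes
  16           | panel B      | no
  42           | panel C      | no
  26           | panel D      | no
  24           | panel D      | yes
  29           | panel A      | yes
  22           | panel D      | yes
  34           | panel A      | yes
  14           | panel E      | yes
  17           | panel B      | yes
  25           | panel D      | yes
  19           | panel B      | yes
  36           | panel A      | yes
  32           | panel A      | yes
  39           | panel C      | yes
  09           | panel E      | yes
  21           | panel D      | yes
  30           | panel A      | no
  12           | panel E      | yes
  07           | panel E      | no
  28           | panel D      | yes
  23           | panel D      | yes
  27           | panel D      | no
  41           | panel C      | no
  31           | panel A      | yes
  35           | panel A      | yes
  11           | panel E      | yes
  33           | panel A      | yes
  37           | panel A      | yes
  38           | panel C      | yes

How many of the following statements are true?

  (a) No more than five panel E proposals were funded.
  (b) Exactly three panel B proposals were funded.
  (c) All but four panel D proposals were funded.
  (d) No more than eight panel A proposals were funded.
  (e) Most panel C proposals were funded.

(a) panel E: |A| = 8, |A ∩ B| = 6; needs |A ∩ B| ≤ 5 — false.
(b) panel B: |A| = 5, |A ∩ B| = 4; needs |A ∩ B| = 3 — false.
(c) panel D: |A| = 9, |A ∩ B| = 6; needs |A ∖ B| = 4 — false.
(d) panel A: |A| = 9, |A ∩ B| = 8; needs |A ∩ B| ≤ 8 — true.
(e) panel C: |A| = 5, |A ∩ B| = 3; needs |A ∩ B| > |A ∖ B| — true.

2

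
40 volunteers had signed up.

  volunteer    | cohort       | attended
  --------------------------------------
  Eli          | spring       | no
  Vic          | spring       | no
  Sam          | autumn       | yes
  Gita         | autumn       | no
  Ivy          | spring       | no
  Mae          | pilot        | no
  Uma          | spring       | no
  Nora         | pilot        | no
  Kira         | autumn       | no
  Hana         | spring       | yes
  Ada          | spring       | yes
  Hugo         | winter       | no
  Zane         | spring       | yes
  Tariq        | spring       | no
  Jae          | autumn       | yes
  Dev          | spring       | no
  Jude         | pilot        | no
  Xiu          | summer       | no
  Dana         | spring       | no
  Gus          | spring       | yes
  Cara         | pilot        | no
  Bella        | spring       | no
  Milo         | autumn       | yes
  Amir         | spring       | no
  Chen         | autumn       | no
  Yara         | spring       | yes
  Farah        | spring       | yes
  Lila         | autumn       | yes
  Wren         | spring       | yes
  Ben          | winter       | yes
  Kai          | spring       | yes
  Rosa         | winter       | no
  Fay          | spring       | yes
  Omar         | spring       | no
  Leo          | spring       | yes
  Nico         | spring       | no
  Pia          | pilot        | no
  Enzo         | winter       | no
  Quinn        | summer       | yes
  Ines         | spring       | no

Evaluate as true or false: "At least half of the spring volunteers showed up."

False

Truth condition: |A ∩ B| ≥ |A ∖ B|.
|A| = 22, |A ∩ B| = 10, |A ∖ B| = 12.
10 < 12, so the statement is false.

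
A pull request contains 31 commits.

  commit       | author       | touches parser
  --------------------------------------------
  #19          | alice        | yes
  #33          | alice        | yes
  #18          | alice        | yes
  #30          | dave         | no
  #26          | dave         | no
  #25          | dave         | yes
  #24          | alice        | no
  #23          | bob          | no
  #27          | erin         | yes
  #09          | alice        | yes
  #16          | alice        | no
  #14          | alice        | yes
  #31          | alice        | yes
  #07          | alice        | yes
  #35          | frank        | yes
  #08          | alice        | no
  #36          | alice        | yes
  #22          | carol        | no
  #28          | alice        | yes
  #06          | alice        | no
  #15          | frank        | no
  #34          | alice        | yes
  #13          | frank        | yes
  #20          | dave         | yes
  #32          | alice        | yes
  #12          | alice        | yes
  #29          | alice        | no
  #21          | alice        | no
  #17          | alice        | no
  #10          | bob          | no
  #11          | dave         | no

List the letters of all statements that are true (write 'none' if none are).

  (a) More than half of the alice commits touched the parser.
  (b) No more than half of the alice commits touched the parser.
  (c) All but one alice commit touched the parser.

(a)

|A| = 19, |A ∩ B| = 12, |A ∖ B| = 7.
(a) |A ∩ B| > |A ∖ B|: holds.
(b) |A ∩ B| ≤ |A ∖ B|: fails.
(c) |A ∖ B| = 1: fails.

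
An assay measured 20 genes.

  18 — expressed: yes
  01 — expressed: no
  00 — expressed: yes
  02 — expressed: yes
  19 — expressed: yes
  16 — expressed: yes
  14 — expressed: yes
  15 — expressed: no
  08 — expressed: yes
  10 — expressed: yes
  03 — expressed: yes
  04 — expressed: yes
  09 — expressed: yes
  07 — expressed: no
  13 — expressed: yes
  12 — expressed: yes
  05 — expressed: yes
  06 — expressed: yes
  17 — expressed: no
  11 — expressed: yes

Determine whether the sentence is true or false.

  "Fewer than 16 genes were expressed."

The determiner here denotes the relation: |A ∩ B| < 16.
|A| = 20, |A ∩ B| = 16, |A ∖ B| = 4.
|A ∩ B| = 16, so the statement is false.

False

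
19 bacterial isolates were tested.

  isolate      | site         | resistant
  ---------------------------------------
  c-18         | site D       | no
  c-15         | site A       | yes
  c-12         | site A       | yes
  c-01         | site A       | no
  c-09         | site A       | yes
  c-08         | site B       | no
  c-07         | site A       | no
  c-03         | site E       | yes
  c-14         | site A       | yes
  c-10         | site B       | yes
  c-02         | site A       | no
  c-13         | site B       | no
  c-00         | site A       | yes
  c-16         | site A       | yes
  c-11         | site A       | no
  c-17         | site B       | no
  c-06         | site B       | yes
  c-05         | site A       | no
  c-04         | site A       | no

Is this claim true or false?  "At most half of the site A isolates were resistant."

Truth condition: |A ∩ B| ≤ |A ∖ B|.
A (the restrictor) = {c-15, c-12, c-01, c-09, c-07, c-14, c-02, c-00, c-16, c-11, c-05, c-04}, |A| = 12.
A ∩ B = {c-15, c-12, c-09, c-14, c-00, c-16}, so |A ∩ B| = 6.
A ∖ B = {c-01, c-07, c-02, c-11, c-05, c-04}, so |A ∖ B| = 6.
6 = 6, so the statement is true.

True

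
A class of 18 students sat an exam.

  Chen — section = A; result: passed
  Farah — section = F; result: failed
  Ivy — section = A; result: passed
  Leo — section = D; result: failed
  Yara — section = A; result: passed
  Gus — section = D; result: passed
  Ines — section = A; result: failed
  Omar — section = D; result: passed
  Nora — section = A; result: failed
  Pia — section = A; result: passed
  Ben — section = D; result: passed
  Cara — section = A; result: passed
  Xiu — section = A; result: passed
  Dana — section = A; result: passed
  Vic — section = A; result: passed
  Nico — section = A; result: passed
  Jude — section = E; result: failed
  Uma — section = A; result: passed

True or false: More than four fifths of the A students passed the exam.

True

'More than four fifths of the A students passed the exam' holds iff |A ∩ B| / |A| > 4/5.
A (the restrictor) = {Chen, Ivy, Yara, Ines, Nora, Pia, Cara, Xiu, Dana, Vic, Nico, Uma}, |A| = 12.
A ∩ B = {Chen, Ivy, Yara, Pia, Cara, Xiu, Dana, Vic, Nico, Uma}, so |A ∩ B| = 10.
A ∖ B = {Ines, Nora}, so |A ∖ B| = 2.
|A ∩ B|/|A| = 10/12, so the statement is true.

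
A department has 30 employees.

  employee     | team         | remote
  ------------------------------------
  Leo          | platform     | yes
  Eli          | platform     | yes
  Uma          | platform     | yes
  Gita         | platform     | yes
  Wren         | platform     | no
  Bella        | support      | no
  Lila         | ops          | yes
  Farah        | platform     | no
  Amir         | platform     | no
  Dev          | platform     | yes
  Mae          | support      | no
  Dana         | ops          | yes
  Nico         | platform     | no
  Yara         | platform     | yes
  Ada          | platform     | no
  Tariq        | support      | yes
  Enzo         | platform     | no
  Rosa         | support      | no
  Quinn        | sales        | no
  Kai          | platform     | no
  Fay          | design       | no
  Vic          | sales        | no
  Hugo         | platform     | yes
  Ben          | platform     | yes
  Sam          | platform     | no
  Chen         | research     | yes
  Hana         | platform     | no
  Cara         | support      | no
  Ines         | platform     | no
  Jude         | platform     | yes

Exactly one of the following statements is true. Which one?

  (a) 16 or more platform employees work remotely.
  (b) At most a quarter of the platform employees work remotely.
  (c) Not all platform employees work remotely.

|A| = 19, |A ∩ B| = 9, |A ∖ B| = 10.
(a) requires |A ∩ B| ≥ 16: false.
(b) requires |A ∩ B| / |A| ≤ 1/4: false.
(c) requires A ⊄ B (|A ∖ B| ≥ 1): true.

(c)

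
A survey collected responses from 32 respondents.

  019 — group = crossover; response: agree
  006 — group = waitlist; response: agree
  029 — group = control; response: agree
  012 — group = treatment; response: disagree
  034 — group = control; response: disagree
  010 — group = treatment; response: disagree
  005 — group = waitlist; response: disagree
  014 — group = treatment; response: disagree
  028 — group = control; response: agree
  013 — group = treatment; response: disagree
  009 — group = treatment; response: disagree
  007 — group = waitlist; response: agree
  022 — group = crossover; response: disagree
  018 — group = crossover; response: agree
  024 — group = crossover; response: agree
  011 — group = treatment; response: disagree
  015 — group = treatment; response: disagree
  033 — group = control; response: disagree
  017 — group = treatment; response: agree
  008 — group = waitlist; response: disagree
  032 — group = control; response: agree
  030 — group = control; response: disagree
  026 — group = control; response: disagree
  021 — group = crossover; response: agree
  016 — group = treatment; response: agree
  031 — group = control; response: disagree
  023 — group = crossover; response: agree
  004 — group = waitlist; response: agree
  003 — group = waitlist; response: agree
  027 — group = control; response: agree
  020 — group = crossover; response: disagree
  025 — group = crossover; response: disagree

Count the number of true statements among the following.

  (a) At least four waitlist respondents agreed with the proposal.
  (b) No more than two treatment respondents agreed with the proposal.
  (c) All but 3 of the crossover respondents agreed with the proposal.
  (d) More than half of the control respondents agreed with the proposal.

(a) waitlist: |A| = 6, |A ∩ B| = 4; needs |A ∩ B| ≥ 4 — true.
(b) treatment: |A| = 9, |A ∩ B| = 2; needs |A ∩ B| ≤ 2 — true.
(c) crossover: |A| = 8, |A ∩ B| = 5; needs |A ∖ B| = 3 — true.
(d) control: |A| = 9, |A ∩ B| = 4; needs |A ∩ B| > |A ∖ B| — false.

3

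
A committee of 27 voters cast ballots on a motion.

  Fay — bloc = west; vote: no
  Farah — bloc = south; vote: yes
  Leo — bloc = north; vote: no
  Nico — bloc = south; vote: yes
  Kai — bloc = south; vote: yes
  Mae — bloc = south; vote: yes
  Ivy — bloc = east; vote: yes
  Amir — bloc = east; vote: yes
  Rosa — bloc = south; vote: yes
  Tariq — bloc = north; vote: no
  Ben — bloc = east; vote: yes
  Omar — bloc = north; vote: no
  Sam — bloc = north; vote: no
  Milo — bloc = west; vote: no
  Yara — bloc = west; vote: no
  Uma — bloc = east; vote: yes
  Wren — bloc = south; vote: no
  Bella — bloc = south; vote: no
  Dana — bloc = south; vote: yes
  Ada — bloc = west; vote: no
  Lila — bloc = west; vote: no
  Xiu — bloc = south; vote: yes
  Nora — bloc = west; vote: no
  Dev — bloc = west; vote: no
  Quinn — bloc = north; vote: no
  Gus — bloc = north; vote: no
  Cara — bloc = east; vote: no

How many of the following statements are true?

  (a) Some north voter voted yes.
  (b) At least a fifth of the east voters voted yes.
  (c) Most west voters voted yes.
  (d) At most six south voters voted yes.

(a) north: |A| = 6, |A ∩ B| = 0; needs A ∩ B ≠ ∅ (|A ∩ B| ≥ 1) — false.
(b) east: |A| = 5, |A ∩ B| = 4; needs |A ∩ B| / |A| ≥ 1/5 — true.
(c) west: |A| = 7, |A ∩ B| = 0; needs |A ∩ B| > |A ∖ B| — false.
(d) south: |A| = 9, |A ∩ B| = 7; needs |A ∩ B| ≤ 6 — false.

1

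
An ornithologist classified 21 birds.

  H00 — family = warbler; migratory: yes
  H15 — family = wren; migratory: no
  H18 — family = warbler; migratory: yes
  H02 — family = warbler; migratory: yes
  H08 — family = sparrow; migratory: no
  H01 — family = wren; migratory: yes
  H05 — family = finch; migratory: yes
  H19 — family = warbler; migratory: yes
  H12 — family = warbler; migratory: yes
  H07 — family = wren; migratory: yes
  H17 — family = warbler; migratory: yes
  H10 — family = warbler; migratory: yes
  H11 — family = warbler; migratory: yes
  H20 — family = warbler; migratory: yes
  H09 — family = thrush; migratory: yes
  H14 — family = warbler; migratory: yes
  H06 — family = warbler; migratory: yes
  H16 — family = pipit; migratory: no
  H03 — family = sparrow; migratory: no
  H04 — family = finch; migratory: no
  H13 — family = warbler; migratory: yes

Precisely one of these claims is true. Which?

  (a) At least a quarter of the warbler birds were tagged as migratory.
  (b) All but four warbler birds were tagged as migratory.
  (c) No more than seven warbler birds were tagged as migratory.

|A| = 12, |A ∩ B| = 12, |A ∖ B| = 0.
(a) requires |A ∩ B| / |A| ≥ 1/4: true.
(b) requires |A ∖ B| = 4: false.
(c) requires |A ∩ B| ≤ 7: false.

(a)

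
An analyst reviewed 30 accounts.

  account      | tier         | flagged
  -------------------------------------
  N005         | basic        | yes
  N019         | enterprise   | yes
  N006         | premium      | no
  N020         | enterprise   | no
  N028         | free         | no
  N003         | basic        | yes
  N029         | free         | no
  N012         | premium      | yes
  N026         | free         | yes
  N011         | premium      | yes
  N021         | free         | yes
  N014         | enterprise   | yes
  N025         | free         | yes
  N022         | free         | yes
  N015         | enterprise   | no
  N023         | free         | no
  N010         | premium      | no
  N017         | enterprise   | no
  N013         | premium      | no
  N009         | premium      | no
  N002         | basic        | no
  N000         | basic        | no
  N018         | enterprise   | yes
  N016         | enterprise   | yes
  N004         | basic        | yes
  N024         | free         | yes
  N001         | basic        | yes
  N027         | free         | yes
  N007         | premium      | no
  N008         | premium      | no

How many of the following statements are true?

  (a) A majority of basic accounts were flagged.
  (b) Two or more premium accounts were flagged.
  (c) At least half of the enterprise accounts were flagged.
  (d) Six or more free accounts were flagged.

(a) basic: |A| = 6, |A ∩ B| = 4; needs |A ∩ B| > |A ∖ B| — true.
(b) premium: |A| = 8, |A ∩ B| = 2; needs |A ∩ B| ≥ 2 — true.
(c) enterprise: |A| = 7, |A ∩ B| = 4; needs |A ∩ B| ≥ |A ∖ B| — true.
(d) free: |A| = 9, |A ∩ B| = 6; needs |A ∩ B| ≥ 6 — true.

4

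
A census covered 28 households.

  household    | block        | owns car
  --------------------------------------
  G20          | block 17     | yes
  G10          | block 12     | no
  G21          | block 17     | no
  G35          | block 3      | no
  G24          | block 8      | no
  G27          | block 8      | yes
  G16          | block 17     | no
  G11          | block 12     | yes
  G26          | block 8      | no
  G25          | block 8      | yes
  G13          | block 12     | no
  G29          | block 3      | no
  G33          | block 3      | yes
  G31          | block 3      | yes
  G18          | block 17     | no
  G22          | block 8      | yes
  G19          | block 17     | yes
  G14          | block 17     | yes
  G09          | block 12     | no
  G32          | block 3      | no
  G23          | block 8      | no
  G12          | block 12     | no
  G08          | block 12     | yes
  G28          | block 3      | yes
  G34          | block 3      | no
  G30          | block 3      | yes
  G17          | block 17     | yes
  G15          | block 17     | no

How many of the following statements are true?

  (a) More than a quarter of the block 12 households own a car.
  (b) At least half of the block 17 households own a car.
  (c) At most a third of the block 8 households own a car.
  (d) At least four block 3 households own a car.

(a) block 12: |A| = 6, |A ∩ B| = 2; needs |A ∩ B| / |A| > 1/4 — true.
(b) block 17: |A| = 8, |A ∩ B| = 4; needs |A ∩ B| ≥ |A ∖ B| — true.
(c) block 8: |A| = 6, |A ∩ B| = 3; needs |A ∩ B| / |A| ≤ 1/3 — false.
(d) block 3: |A| = 8, |A ∩ B| = 4; needs |A ∩ B| ≥ 4 — true.

3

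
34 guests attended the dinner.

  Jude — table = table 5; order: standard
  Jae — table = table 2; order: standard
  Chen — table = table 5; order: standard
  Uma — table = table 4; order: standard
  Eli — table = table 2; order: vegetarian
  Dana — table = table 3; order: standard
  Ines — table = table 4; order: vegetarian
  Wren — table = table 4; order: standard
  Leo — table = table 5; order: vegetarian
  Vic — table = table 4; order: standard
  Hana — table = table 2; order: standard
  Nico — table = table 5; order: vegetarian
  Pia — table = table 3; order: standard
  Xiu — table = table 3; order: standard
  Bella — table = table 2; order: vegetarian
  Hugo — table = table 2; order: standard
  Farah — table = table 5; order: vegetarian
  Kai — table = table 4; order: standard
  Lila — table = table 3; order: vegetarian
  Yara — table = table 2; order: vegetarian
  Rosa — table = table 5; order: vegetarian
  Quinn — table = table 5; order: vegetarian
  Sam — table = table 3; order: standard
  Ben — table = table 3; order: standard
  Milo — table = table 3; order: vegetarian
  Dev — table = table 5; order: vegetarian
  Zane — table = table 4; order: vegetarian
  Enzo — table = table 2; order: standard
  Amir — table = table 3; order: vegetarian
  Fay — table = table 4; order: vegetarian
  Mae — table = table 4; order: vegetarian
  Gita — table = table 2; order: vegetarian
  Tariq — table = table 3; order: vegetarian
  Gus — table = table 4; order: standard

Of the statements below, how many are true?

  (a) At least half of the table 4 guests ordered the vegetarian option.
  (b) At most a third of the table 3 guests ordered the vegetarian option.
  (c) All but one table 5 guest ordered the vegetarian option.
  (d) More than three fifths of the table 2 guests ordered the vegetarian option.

(a) table 4: |A| = 9, |A ∩ B| = 4; needs |A ∩ B| ≥ |A ∖ B| — false.
(b) table 3: |A| = 9, |A ∩ B| = 4; needs |A ∩ B| / |A| ≤ 1/3 — false.
(c) table 5: |A| = 8, |A ∩ B| = 6; needs |A ∖ B| = 1 — false.
(d) table 2: |A| = 8, |A ∩ B| = 4; needs |A ∩ B| / |A| > 3/5 — false.

0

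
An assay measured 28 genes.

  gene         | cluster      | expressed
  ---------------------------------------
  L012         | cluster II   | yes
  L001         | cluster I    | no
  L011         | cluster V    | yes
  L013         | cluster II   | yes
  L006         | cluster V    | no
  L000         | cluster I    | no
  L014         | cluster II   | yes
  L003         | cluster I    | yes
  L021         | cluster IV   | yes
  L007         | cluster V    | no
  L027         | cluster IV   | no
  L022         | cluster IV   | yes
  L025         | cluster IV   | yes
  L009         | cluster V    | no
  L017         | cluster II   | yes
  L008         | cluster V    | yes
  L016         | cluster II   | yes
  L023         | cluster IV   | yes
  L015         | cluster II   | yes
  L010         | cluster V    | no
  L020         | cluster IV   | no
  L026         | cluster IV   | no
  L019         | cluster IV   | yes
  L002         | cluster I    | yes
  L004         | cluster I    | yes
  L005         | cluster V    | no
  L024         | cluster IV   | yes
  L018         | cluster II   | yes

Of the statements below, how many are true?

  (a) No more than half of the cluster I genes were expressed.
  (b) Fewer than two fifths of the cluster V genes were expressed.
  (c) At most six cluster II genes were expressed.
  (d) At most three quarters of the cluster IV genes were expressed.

(a) cluster I: |A| = 5, |A ∩ B| = 3; needs |A ∩ B| ≤ |A ∖ B| — false.
(b) cluster V: |A| = 7, |A ∩ B| = 2; needs |A ∩ B| / |A| < 2/5 — true.
(c) cluster II: |A| = 7, |A ∩ B| = 7; needs |A ∩ B| ≤ 6 — false.
(d) cluster IV: |A| = 9, |A ∩ B| = 6; needs |A ∩ B| / |A| ≤ 3/4 — true.

2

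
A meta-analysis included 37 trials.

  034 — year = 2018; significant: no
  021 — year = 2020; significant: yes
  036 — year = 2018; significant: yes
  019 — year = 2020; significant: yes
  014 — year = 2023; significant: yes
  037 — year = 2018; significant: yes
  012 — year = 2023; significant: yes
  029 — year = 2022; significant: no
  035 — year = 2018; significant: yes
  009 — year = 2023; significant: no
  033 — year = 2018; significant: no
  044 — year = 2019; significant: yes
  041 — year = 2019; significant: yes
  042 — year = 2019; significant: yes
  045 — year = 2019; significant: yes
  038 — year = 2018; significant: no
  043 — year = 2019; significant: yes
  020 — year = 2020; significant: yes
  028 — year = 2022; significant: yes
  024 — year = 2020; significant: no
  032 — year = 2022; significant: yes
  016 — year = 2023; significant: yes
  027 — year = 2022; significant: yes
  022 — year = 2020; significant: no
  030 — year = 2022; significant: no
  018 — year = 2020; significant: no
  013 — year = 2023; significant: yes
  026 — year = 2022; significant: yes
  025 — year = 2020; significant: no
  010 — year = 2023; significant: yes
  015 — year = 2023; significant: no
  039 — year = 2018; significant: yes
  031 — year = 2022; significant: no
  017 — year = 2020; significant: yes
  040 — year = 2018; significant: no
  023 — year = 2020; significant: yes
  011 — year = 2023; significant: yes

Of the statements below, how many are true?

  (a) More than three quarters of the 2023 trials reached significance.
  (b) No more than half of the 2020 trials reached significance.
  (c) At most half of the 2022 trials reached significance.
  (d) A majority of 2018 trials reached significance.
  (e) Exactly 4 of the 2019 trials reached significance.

(a) 2023: |A| = 8, |A ∩ B| = 6; needs |A ∩ B| / |A| > 3/4 — false.
(b) 2020: |A| = 9, |A ∩ B| = 5; needs |A ∩ B| ≤ |A ∖ B| — false.
(c) 2022: |A| = 7, |A ∩ B| = 4; needs |A ∩ B| ≤ |A ∖ B| — false.
(d) 2018: |A| = 8, |A ∩ B| = 4; needs |A ∩ B| > |A ∖ B| — false.
(e) 2019: |A| = 5, |A ∩ B| = 5; needs |A ∩ B| = 4 — false.

0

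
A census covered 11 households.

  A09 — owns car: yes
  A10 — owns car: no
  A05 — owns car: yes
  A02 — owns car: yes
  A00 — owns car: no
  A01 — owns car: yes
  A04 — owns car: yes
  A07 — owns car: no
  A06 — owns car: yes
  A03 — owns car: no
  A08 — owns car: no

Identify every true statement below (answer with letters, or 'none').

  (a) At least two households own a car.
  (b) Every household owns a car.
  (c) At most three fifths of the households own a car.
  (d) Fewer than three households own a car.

|A| = 11, |A ∩ B| = 6, |A ∖ B| = 5.
(a) |A ∩ B| ≥ 2: holds.
(b) A ⊆ B, i.e. every element of A is in B (|A ∖ B| = 0): fails.
(c) |A ∩ B| / |A| ≤ 3/5: holds.
(d) |A ∩ B| < 3: fails.

(a), (c)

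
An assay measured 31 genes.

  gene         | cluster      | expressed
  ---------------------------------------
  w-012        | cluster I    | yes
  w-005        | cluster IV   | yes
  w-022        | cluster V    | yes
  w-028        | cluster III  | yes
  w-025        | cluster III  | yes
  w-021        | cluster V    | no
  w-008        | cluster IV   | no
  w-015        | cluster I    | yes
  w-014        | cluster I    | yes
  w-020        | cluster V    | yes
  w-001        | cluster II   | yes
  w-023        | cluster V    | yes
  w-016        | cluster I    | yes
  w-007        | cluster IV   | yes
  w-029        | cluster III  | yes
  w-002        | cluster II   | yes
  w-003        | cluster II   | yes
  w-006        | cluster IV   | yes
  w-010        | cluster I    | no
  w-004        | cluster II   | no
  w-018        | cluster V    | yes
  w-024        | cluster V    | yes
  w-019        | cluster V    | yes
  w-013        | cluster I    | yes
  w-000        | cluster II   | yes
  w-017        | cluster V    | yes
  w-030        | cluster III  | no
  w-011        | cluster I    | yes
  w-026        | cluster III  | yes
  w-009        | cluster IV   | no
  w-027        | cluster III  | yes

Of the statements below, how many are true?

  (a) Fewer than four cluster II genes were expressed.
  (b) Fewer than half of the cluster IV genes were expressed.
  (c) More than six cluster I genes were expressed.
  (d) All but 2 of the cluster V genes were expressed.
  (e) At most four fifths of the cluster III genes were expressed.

(a) cluster II: |A| = 5, |A ∩ B| = 4; needs |A ∩ B| < 4 — false.
(b) cluster IV: |A| = 5, |A ∩ B| = 3; needs |A ∩ B| < |A ∖ B| — false.
(c) cluster I: |A| = 7, |A ∩ B| = 6; needs |A ∩ B| > 6 — false.
(d) cluster V: |A| = 8, |A ∩ B| = 7; needs |A ∖ B| = 2 — false.
(e) cluster III: |A| = 6, |A ∩ B| = 5; needs |A ∩ B| / |A| ≤ 4/5 — false.

0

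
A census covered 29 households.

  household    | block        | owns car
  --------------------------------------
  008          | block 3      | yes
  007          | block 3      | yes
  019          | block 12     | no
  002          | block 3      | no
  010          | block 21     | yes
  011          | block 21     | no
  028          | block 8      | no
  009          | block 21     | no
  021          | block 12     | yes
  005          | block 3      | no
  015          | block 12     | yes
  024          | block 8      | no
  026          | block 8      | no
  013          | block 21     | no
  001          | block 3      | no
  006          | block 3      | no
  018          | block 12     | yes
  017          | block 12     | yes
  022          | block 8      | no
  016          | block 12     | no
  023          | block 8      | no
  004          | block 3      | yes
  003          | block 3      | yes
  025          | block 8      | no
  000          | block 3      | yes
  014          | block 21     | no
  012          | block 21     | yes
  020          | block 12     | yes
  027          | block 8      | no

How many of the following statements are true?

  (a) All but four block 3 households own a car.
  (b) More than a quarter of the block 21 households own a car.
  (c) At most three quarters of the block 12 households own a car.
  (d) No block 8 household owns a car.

(a) block 3: |A| = 9, |A ∩ B| = 5; needs |A ∖ B| = 4 — true.
(b) block 21: |A| = 6, |A ∩ B| = 2; needs |A ∩ B| / |A| > 1/4 — true.
(c) block 12: |A| = 7, |A ∩ B| = 5; needs |A ∩ B| / |A| ≤ 3/4 — true.
(d) block 8: |A| = 7, |A ∩ B| = 0; needs A ∩ B = ∅ (|A ∩ B| = 0) — true.

4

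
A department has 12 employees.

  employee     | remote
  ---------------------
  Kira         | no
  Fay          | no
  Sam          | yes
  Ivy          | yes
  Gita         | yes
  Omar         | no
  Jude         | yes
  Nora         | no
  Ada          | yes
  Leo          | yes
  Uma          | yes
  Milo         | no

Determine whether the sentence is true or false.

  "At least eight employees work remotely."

False

Truth condition: |A ∩ B| ≥ 8.
A (the restrictor) = {Kira, Fay, Sam, Ivy, Gita, Omar, Jude, Nora, Ada, Leo, Uma, Milo}, |A| = 12.
A ∩ B = {Sam, Ivy, Gita, Jude, Ada, Leo, Uma}, so |A ∩ B| = 7.
|A ∩ B| = 7, so the statement is false.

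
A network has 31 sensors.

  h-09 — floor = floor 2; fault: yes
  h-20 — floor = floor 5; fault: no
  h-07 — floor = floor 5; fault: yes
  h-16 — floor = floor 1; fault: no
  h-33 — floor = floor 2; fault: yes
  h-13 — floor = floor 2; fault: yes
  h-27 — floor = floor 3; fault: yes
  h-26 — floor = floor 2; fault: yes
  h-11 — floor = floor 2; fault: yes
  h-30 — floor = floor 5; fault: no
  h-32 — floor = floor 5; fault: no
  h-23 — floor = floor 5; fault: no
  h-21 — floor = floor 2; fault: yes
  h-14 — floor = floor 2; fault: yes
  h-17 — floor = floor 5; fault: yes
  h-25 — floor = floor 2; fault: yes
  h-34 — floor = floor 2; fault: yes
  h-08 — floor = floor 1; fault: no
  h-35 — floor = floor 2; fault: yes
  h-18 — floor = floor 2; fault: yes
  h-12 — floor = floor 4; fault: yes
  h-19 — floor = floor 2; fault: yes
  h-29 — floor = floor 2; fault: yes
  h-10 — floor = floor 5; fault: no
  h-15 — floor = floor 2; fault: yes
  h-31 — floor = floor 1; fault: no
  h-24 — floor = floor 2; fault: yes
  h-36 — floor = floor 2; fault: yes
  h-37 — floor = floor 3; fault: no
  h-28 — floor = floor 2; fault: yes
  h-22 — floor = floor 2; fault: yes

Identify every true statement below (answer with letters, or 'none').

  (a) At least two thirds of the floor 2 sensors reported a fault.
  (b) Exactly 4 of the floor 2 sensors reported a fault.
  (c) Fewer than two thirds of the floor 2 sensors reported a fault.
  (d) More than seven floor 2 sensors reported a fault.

|A| = 18, |A ∩ B| = 18, |A ∖ B| = 0.
(a) |A ∩ B| / |A| ≥ 2/3: holds.
(b) |A ∩ B| = 4: fails.
(c) |A ∩ B| / |A| < 2/3: fails.
(d) |A ∩ B| > 7: holds.

(a), (d)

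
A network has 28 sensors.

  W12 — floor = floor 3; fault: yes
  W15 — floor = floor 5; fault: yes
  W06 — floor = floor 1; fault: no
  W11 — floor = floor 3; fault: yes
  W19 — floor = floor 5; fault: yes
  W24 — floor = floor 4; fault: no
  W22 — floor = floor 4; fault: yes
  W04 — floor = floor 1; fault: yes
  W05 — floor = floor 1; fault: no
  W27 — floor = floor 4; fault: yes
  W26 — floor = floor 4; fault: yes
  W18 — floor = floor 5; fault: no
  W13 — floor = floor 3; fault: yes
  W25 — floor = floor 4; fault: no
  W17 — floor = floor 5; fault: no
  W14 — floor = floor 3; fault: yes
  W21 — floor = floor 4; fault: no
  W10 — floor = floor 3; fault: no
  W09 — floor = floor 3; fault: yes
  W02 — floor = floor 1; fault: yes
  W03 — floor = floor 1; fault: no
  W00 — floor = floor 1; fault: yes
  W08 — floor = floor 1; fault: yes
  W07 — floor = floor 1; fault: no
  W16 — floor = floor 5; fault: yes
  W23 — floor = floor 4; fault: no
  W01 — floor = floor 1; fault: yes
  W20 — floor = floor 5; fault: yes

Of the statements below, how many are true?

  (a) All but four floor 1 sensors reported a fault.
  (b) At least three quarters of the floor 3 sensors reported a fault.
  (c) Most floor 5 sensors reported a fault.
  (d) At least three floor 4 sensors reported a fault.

(a) floor 1: |A| = 9, |A ∩ B| = 5; needs |A ∖ B| = 4 — true.
(b) floor 3: |A| = 6, |A ∩ B| = 5; needs |A ∩ B| / |A| ≥ 3/4 — true.
(c) floor 5: |A| = 6, |A ∩ B| = 4; needs |A ∩ B| > |A ∖ B| — true.
(d) floor 4: |A| = 7, |A ∩ B| = 3; needs |A ∩ B| ≥ 3 — true.

4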